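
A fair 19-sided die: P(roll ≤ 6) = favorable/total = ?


Favorable outcomes (roll ≤ 6): 6
Total outcomes = 19
P = 6/19 = 0.3158

P = 0.3158


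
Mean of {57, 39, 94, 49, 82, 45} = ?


Sum = 57 + 39 + 94 + 49 + 82 + 45 = 366
n = 6
Mean = 366/6 = 61.0000

Mean = 61.0000


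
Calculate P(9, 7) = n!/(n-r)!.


P(9,7) = 9!/2!
= 362880/2
= 181440

P(9,7) = 181440


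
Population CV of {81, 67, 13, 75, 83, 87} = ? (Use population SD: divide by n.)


Mean = 67.6667
SD = 25.2631
CV = (25.2631/67.6667)*100 = 37.3346%

CV = 37.3346%


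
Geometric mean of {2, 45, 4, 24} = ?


Product = 2 × 45 × 4 × 24 = 8640
GM = 8640^(1/4) = 9.6411

GM = 9.6411


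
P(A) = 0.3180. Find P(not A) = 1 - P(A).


P(not A) = 1 - 0.3180 = 0.6820

P(not A) = 0.6820


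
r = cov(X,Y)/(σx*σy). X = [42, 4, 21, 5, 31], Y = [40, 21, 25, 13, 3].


Mean X = 20.6000, Mean Y = 20.4000
SD X = 14.732277, SD Y = 12.354756
Cov = 69.160000
r = 69.160000/(14.732277*12.354756) = 0.3800

r = 0.3800


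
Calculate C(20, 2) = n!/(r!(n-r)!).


C(20,2) = 20!/(2! × 18!)
= 2432902008176640000/(2 × 6402373705728000)
= 190

C(20,2) = 190


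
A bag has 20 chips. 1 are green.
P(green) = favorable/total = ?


P = 1/20 = 0.0500

P = 0.0500


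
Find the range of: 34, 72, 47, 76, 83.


Max = 83, Min = 34
Range = 83 - 34 = 49

Range = 49


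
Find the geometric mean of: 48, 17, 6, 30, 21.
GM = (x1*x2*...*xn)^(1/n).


Product = 48 × 17 × 6 × 30 × 21 = 3084480
GM = 3084480^(1/5) = 19.8535

GM = 19.8535


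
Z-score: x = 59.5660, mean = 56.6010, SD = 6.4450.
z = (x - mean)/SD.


z = (59.5660 - 56.6010)/6.4450
= 2.9650/6.4450
= 0.4600

z = 0.4600


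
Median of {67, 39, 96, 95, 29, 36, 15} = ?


Sorted: 15, 29, 36, 39, 67, 95, 96
n = 7 (odd)
Middle value = 39

Median = 39


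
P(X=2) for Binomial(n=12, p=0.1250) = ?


C(12,2) = 66
p^2 = 0.015625
(1-p)^10 = 0.263076
P = 66 * 0.015625 * 0.263076 = 0.2713

P(X=2) = 0.2713


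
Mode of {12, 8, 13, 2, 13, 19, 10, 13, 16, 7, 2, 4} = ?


Frequencies: 2:2, 4:1, 7:1, 8:1, 10:1, 12:1, 13:3, 16:1, 19:1
Max frequency = 3
Mode = 13

Mode = 13


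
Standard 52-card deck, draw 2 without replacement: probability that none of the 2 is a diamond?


P(no diamonds) = (39/52) × (38/51)
= 0.5588

P = 0.5588


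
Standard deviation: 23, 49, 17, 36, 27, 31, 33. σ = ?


Mean = 30.8571
Variance = 89.8367
SD = sqrt(89.8367) = 9.4782

SD = 9.4782


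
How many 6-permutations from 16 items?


P(16,6) = 16!/10!
= 20922789888000/3628800
= 5765760

P(16,6) = 5765760


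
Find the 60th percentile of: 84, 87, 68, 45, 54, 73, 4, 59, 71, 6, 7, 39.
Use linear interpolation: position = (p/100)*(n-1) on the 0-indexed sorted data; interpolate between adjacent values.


Sorted: 4, 6, 7, 39, 45, 54, 59, 68, 71, 73, 84, 87
n = 12
Index = 60/100 * 11 = 6.6000
Lower = data[6] = 59, Upper = data[7] = 68
P60 = 59 + 0.6000*(9) = 64.4000

P60 = 64.4000


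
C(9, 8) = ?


C(9,8) = 9!/(8! × 1!)
= 362880/(40320 × 1)
= 9

C(9,8) = 9


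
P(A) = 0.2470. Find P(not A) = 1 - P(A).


P(not A) = 1 - 0.2470 = 0.7530

P(not A) = 0.7530


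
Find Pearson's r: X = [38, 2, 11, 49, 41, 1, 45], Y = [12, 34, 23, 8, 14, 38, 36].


Mean X = 26.7143, Mean Y = 23.5714
SD X = 19.571950, SD Y = 11.586410
Cov = -143.836735
r = -143.836735/(19.571950*11.586410) = -0.6343

r = -0.6343


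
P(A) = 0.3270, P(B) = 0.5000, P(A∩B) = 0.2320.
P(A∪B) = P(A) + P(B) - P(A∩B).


P(A∪B) = 0.3270 + 0.5000 - 0.2320
= 0.8270 - 0.2320
= 0.5950

P(A∪B) = 0.5950


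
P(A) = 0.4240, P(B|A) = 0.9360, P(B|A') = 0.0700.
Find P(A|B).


P(B) = P(B|A)*P(A) + P(B|A')*P(A')
= 0.9360*0.4240 + 0.0700*0.5760
= 0.396864 + 0.040320 = 0.437184
P(A|B) = 0.396864/0.437184 = 0.9078

P(A|B) = 0.9078


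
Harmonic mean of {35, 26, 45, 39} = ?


Sum of reciprocals = 1/35 + 1/26 + 1/45 + 1/39 = 0.114896
HM = 4/0.114896 = 34.8140

HM = 34.8140


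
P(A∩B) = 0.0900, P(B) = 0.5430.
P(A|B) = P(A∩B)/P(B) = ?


P(A|B) = 0.0900/0.5430 = 0.1657

P(A|B) = 0.1657


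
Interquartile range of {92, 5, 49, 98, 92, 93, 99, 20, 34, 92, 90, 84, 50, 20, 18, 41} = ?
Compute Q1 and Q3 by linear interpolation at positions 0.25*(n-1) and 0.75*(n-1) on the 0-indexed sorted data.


Sorted: 5, 18, 20, 20, 34, 41, 49, 50, 84, 90, 92, 92, 92, 93, 98, 99
Q1 (25th %ile) = 30.5000
Q3 (75th %ile) = 92.0000
IQR = 92.0000 - 30.5000 = 61.5000

IQR = 61.5000


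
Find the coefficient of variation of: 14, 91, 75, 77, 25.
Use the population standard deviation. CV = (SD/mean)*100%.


Mean = 56.4000
SD = 30.8260
CV = (30.8260/56.4000)*100 = 54.6560%

CV = 54.6560%


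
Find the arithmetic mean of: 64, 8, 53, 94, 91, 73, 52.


Sum = 64 + 8 + 53 + 94 + 91 + 73 + 52 = 435
n = 7
Mean = 435/7 = 62.1429

Mean = 62.1429


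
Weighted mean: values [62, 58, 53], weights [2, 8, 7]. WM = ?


Numerator = 62*2 + 58*8 + 53*7 = 959
Denominator = 2 + 8 + 7 = 17
WM = 959/17 = 56.4118

WM = 56.4118


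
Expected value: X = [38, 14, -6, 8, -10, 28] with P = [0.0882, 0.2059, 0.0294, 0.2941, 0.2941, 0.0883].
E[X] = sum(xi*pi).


E[X] = 38*0.0882 + 14*0.2059 - 6*0.0294 + 8*0.2941 - 10*0.2941 + 28*0.0883
= 3.3516 + 2.8826 - 0.1764 + 2.3528 - 2.9410 + 2.4724
= 7.9420

E[X] = 7.9420


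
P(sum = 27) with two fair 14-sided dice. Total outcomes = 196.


Total outcomes = 14×14 = 196
Favorable (sum = 27): 2
P = 2/196 = 0.0102

P = 0.0102


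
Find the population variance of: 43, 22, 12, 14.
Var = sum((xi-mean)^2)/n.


Mean = 22.7500
Squared deviations: 410.0625, 0.5625, 115.5625, 76.5625
Sum = 602.7500
Variance = 602.7500/4 = 150.6875

Variance = 150.6875


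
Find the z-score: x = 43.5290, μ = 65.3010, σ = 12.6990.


z = (43.5290 - 65.3010)/12.6990
= -21.7720/12.6990
= -1.7145

z = -1.7145


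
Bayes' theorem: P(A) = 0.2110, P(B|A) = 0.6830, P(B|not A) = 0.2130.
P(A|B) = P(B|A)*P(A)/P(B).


P(B) = P(B|A)*P(A) + P(B|A')*P(A')
= 0.6830*0.2110 + 0.2130*0.7890
= 0.144113 + 0.168057 = 0.312170
P(A|B) = 0.144113/0.312170 = 0.4616

P(A|B) = 0.4616


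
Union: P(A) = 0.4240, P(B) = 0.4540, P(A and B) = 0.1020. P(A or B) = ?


P(A∪B) = 0.4240 + 0.4540 - 0.1020
= 0.8780 - 0.1020
= 0.7760

P(A∪B) = 0.7760


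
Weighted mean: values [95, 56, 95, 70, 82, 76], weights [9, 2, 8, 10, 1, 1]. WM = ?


Numerator = 95*9 + 56*2 + 95*8 + 70*10 + 82*1 + 76*1 = 2585
Denominator = 9 + 2 + 8 + 10 + 1 + 1 = 31
WM = 2585/31 = 83.3871

WM = 83.3871


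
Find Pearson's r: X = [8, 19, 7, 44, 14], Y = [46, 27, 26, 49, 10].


Mean X = 18.4000, Mean Y = 31.6000
SD X = 13.514437, SD Y = 14.347125
Cov = 90.360000
r = 90.360000/(13.514437*14.347125) = 0.4660

r = 0.4660


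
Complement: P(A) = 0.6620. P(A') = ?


P(not A) = 1 - 0.6620 = 0.3380

P(not A) = 0.3380


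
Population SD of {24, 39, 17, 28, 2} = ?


Mean = 22.0000
Variance = 150.8000
SD = sqrt(150.8000) = 12.2801

SD = 12.2801


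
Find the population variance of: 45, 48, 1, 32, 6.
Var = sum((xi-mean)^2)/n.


Mean = 26.4000
Squared deviations: 345.9600, 466.5600, 645.1600, 31.3600, 416.1600
Sum = 1905.2000
Variance = 1905.2000/5 = 381.0400

Variance = 381.0400


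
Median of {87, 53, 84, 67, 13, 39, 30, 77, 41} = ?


Sorted: 13, 30, 39, 41, 53, 67, 77, 84, 87
n = 9 (odd)
Middle value = 53

Median = 53


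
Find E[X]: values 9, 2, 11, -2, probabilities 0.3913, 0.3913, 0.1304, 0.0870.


E[X] = 9*0.3913 + 2*0.3913 + 11*0.1304 - 2*0.0870
= 3.5217 + 0.7826 + 1.4344 - 0.1740
= 5.5647

E[X] = 5.5647


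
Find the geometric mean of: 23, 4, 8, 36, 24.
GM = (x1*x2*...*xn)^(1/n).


Product = 23 × 4 × 8 × 36 × 24 = 635904
GM = 635904^(1/5) = 14.4770

GM = 14.4770


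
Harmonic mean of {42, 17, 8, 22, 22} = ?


Sum of reciprocals = 1/42 + 1/17 + 1/8 + 1/22 + 1/22 = 0.298542
HM = 5/0.298542 = 16.7481

HM = 16.7481


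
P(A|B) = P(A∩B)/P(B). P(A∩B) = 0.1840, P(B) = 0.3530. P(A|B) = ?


P(A|B) = 0.1840/0.3530 = 0.5212

P(A|B) = 0.5212


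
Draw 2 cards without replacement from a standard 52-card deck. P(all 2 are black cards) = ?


P(all black cards) = (26/52) × (25/51)
= 0.2451

P = 0.2451


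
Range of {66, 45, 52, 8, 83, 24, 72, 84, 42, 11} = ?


Max = 84, Min = 8
Range = 84 - 8 = 76

Range = 76


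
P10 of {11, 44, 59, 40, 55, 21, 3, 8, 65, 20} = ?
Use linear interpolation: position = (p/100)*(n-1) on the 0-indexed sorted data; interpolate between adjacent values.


Sorted: 3, 8, 11, 20, 21, 40, 44, 55, 59, 65
n = 10
Index = 10/100 * 9 = 0.9000
Lower = data[0] = 3, Upper = data[1] = 8
P10 = 3 + 0.9000*(5) = 7.5000

P10 = 7.5000


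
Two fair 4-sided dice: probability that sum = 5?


Total outcomes = 4×4 = 16
Favorable (sum = 5): 4
P = 4/16 = 0.2500

P = 0.2500


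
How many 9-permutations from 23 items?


P(23,9) = 23!/14!
= 25852016738884976640000/87178291200
= 296541907200

P(23,9) = 296541907200


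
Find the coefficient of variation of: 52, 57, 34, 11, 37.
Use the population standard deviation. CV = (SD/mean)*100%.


Mean = 38.2000
SD = 16.1419
CV = (16.1419/38.2000)*100 = 42.2562%

CV = 42.2562%


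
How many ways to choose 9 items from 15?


C(15,9) = 15!/(9! × 6!)
= 1307674368000/(362880 × 720)
= 5005

C(15,9) = 5005


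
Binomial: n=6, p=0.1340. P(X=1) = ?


C(6,1) = 6
p^1 = 0.134000
(1-p)^5 = 0.487068
P = 6 * 0.134000 * 0.487068 = 0.3916

P(X=1) = 0.3916


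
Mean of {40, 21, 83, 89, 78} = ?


Sum = 40 + 21 + 83 + 89 + 78 = 311
n = 5
Mean = 311/5 = 62.2000

Mean = 62.2000


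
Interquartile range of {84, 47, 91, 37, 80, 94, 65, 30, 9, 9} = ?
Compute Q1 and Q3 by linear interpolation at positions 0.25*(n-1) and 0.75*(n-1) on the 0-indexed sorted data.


Sorted: 9, 9, 30, 37, 47, 65, 80, 84, 91, 94
Q1 (25th %ile) = 31.7500
Q3 (75th %ile) = 83.0000
IQR = 83.0000 - 31.7500 = 51.2500

IQR = 51.2500


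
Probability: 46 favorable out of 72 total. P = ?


P = 46/72 = 0.6389

P = 0.6389


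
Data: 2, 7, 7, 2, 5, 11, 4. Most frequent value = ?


Frequencies: 2:2, 4:1, 5:1, 7:2, 11:1
Max frequency = 2
Mode = 2, 7

Mode = 2, 7


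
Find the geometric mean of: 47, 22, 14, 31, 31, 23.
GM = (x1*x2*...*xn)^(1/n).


Product = 47 × 22 × 14 × 31 × 31 × 23 = 319963028
GM = 319963028^(1/6) = 26.1527

GM = 26.1527


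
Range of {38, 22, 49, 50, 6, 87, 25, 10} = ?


Max = 87, Min = 6
Range = 87 - 6 = 81

Range = 81


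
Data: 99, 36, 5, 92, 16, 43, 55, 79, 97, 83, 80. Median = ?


Sorted: 5, 16, 36, 43, 55, 79, 80, 83, 92, 97, 99
n = 11 (odd)
Middle value = 79

Median = 79


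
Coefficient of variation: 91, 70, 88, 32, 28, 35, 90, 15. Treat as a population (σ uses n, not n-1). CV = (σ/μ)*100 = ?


Mean = 56.1250
SD = 29.7550
CV = (29.7550/56.1250)*100 = 53.0156%

CV = 53.0156%


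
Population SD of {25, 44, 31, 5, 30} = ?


Mean = 27.0000
Variance = 160.4000
SD = sqrt(160.4000) = 12.6649

SD = 12.6649


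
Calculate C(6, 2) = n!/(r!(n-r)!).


C(6,2) = 6!/(2! × 4!)
= 720/(2 × 24)
= 15

C(6,2) = 15


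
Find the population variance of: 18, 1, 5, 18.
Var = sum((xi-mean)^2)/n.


Mean = 10.5000
Squared deviations: 56.2500, 90.2500, 30.2500, 56.2500
Sum = 233.0000
Variance = 233.0000/4 = 58.2500

Variance = 58.2500


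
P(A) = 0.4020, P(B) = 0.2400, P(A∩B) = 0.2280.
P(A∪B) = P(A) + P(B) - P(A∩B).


P(A∪B) = 0.4020 + 0.2400 - 0.2280
= 0.6420 - 0.2280
= 0.4140

P(A∪B) = 0.4140


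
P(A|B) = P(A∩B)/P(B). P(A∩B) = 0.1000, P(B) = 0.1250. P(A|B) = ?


P(A|B) = 0.1000/0.1250 = 0.8000

P(A|B) = 0.8000


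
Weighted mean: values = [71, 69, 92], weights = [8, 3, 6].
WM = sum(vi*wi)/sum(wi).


Numerator = 71*8 + 69*3 + 92*6 = 1327
Denominator = 8 + 3 + 6 = 17
WM = 1327/17 = 78.0588

WM = 78.0588


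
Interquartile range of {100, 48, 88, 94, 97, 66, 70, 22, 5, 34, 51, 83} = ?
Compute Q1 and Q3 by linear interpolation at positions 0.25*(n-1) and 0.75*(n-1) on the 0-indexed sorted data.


Sorted: 5, 22, 34, 48, 51, 66, 70, 83, 88, 94, 97, 100
Q1 (25th %ile) = 44.5000
Q3 (75th %ile) = 89.5000
IQR = 89.5000 - 44.5000 = 45.0000

IQR = 45.0000


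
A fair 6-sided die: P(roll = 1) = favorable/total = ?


Favorable outcomes (roll = 1): 1
Total outcomes = 6
P = 1/6 = 0.1667

P = 0.1667


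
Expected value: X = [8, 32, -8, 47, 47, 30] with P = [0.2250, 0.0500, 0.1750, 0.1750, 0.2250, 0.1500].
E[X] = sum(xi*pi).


E[X] = 8*0.2250 + 32*0.0500 - 8*0.1750 + 47*0.1750 + 47*0.2250 + 30*0.1500
= 1.8000 + 1.6000 - 1.4000 + 8.2250 + 10.5750 + 4.5000
= 25.3000

E[X] = 25.3000


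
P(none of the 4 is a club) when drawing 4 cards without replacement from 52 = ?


P(no clubs) = (39/52) × (38/51) × (37/50) × (36/49)
= 0.3038

P = 0.3038


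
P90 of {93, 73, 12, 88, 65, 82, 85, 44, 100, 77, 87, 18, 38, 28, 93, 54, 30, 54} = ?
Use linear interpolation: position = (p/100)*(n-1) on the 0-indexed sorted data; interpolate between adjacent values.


Sorted: 12, 18, 28, 30, 38, 44, 54, 54, 65, 73, 77, 82, 85, 87, 88, 93, 93, 100
n = 18
Index = 90/100 * 17 = 15.3000
Lower = data[15] = 93, Upper = data[16] = 93
P90 = 93 + 0.3000*(0) = 93.0000

P90 = 93.0000


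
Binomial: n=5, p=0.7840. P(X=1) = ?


C(5,1) = 5
p^1 = 0.784000
(1-p)^4 = 0.002177
P = 5 * 0.784000 * 0.002177 = 0.0085

P(X=1) = 0.0085


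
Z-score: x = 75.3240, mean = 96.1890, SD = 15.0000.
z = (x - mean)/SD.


z = (75.3240 - 96.1890)/15.0000
= -20.8650/15.0000
= -1.3910

z = -1.3910


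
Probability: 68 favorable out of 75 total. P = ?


P = 68/75 = 0.9067

P = 0.9067


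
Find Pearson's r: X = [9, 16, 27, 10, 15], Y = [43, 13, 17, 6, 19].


Mean X = 15.4000, Mean Y = 19.6000
SD X = 6.406247, SD Y = 12.515590
Cov = -22.040000
r = -22.040000/(6.406247*12.515590) = -0.2749

r = -0.2749


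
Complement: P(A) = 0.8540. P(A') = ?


P(not A) = 1 - 0.8540 = 0.1460

P(not A) = 0.1460


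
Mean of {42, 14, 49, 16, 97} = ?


Sum = 42 + 14 + 49 + 16 + 97 = 218
n = 5
Mean = 218/5 = 43.6000

Mean = 43.6000


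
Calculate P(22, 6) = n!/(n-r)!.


P(22,6) = 22!/16!
= 1124000727777607680000/20922789888000
= 53721360

P(22,6) = 53721360


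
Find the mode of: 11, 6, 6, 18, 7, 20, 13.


Frequencies: 6:2, 7:1, 11:1, 13:1, 18:1, 20:1
Max frequency = 2
Mode = 6

Mode = 6


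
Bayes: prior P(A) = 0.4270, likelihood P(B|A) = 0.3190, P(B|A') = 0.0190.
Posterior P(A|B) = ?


P(B) = P(B|A)*P(A) + P(B|A')*P(A')
= 0.3190*0.4270 + 0.0190*0.5730
= 0.136213 + 0.010887 = 0.147100
P(A|B) = 0.136213/0.147100 = 0.9260

P(A|B) = 0.9260


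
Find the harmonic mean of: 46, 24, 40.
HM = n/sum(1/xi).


Sum of reciprocals = 1/46 + 1/24 + 1/40 = 0.088406
HM = 3/0.088406 = 33.9344

HM = 33.9344


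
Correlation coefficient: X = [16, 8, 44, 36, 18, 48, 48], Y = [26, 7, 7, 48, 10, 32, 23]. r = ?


Mean X = 31.1429, Mean Y = 21.8571
SD X = 15.560284, SD Y = 14.075598
Cov = 80.448980
r = 80.448980/(15.560284*14.075598) = 0.3673

r = 0.3673


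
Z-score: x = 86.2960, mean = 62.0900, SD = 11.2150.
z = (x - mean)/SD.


z = (86.2960 - 62.0900)/11.2150
= 24.2060/11.2150
= 2.1584

z = 2.1584


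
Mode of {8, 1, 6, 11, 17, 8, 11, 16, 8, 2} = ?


Frequencies: 1:1, 2:1, 6:1, 8:3, 11:2, 16:1, 17:1
Max frequency = 3
Mode = 8

Mode = 8


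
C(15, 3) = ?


C(15,3) = 15!/(3! × 12!)
= 1307674368000/(6 × 479001600)
= 455

C(15,3) = 455


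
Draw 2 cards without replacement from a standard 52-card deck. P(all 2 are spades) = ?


P(all spades) = (13/52) × (12/51)
= 0.0588

P = 0.0588


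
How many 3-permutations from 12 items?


P(12,3) = 12!/9!
= 479001600/362880
= 1320

P(12,3) = 1320


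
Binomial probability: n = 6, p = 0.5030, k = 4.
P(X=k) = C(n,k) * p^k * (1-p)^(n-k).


C(6,4) = 15
p^4 = 0.064014
(1-p)^2 = 0.247009
P = 15 * 0.064014 * 0.247009 = 0.2372

P(X=4) = 0.2372


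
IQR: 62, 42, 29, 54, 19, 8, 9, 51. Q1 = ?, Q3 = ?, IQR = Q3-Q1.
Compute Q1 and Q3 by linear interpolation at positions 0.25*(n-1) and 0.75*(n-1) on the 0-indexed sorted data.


Sorted: 8, 9, 19, 29, 42, 51, 54, 62
Q1 (25th %ile) = 16.5000
Q3 (75th %ile) = 51.7500
IQR = 51.7500 - 16.5000 = 35.2500

IQR = 35.2500


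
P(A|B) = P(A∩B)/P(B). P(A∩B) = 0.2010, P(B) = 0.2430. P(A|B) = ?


P(A|B) = 0.2010/0.2430 = 0.8272

P(A|B) = 0.8272


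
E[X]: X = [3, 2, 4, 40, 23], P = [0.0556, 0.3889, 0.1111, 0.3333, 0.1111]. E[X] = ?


E[X] = 3*0.0556 + 2*0.3889 + 4*0.1111 + 40*0.3333 + 23*0.1111
= 0.1668 + 0.7778 + 0.4444 + 13.3320 + 2.5553
= 17.2763

E[X] = 17.2763


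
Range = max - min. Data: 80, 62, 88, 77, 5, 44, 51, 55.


Max = 88, Min = 5
Range = 88 - 5 = 83

Range = 83


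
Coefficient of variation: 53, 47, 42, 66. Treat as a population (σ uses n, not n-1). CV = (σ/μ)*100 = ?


Mean = 52.0000
SD = 8.9722
CV = (8.9722/52.0000)*100 = 17.2542%

CV = 17.2542%


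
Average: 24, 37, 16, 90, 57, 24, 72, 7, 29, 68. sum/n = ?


Sum = 24 + 37 + 16 + 90 + 57 + 24 + 72 + 7 + 29 + 68 = 424
n = 10
Mean = 424/10 = 42.4000

Mean = 42.4000


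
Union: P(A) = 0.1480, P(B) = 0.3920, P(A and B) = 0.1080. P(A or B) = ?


P(A∪B) = 0.1480 + 0.3920 - 0.1080
= 0.5400 - 0.1080
= 0.4320

P(A∪B) = 0.4320


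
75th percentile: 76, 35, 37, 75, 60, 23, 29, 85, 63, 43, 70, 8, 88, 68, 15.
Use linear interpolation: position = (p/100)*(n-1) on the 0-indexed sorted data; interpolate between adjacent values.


Sorted: 8, 15, 23, 29, 35, 37, 43, 60, 63, 68, 70, 75, 76, 85, 88
n = 15
Index = 75/100 * 14 = 10.5000
Lower = data[10] = 70, Upper = data[11] = 75
P75 = 70 + 0.5000*(5) = 72.5000

P75 = 72.5000


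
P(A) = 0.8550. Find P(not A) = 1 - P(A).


P(not A) = 1 - 0.8550 = 0.1450

P(not A) = 0.1450


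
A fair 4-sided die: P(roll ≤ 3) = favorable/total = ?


Favorable outcomes (roll ≤ 3): 3
Total outcomes = 4
P = 3/4 = 0.7500

P = 0.7500


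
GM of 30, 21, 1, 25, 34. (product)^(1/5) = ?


Product = 30 × 21 × 1 × 25 × 34 = 535500
GM = 535500^(1/5) = 13.9879

GM = 13.9879


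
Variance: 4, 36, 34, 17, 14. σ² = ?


Mean = 21.0000
Squared deviations: 289.0000, 225.0000, 169.0000, 16.0000, 49.0000
Sum = 748.0000
Variance = 748.0000/5 = 149.6000

Variance = 149.6000


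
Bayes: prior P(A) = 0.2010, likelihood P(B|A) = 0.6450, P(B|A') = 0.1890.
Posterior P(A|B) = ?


P(B) = P(B|A)*P(A) + P(B|A')*P(A')
= 0.6450*0.2010 + 0.1890*0.7990
= 0.129645 + 0.151011 = 0.280656
P(A|B) = 0.129645/0.280656 = 0.4619

P(A|B) = 0.4619


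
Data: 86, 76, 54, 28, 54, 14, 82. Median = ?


Sorted: 14, 28, 54, 54, 76, 82, 86
n = 7 (odd)
Middle value = 54

Median = 54


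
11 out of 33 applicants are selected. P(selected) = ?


P = 11/33 = 0.3333

P = 0.3333


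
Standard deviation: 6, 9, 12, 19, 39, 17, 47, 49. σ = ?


Mean = 24.7500
Variance = 267.6875
SD = sqrt(267.6875) = 16.3612

SD = 16.3612


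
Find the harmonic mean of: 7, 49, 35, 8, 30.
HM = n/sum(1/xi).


Sum of reciprocals = 1/7 + 1/49 + 1/35 + 1/8 + 1/30 = 0.350170
HM = 5/0.350170 = 14.2788

HM = 14.2788


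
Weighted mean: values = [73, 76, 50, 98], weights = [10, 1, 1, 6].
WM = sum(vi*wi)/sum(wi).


Numerator = 73*10 + 76*1 + 50*1 + 98*6 = 1444
Denominator = 10 + 1 + 1 + 6 = 18
WM = 1444/18 = 80.2222

WM = 80.2222


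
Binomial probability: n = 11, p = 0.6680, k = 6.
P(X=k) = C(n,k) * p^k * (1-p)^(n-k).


C(11,6) = 462
p^6 = 0.088850
(1-p)^5 = 0.004034
P = 462 * 0.088850 * 0.004034 = 0.1656

P(X=6) = 0.1656


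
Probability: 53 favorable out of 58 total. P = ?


P = 53/58 = 0.9138

P = 0.9138


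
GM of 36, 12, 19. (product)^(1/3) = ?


Product = 36 × 12 × 19 = 8208
GM = 8208^(1/3) = 20.1719

GM = 20.1719


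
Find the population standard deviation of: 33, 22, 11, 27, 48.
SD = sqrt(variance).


Mean = 28.2000
Variance = 150.1600
SD = sqrt(150.1600) = 12.2540

SD = 12.2540


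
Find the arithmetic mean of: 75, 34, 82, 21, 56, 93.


Sum = 75 + 34 + 82 + 21 + 56 + 93 = 361
n = 6
Mean = 361/6 = 60.1667

Mean = 60.1667


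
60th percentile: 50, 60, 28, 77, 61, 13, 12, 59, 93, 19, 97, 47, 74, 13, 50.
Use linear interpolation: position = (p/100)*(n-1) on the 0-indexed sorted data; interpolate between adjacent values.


Sorted: 12, 13, 13, 19, 28, 47, 50, 50, 59, 60, 61, 74, 77, 93, 97
n = 15
Index = 60/100 * 14 = 8.4000
Lower = data[8] = 59, Upper = data[9] = 60
P60 = 59 + 0.4000*(1) = 59.4000

P60 = 59.4000


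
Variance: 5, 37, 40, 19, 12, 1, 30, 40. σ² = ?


Mean = 23.0000
Squared deviations: 324.0000, 196.0000, 289.0000, 16.0000, 121.0000, 484.0000, 49.0000, 289.0000
Sum = 1768.0000
Variance = 1768.0000/8 = 221.0000

Variance = 221.0000


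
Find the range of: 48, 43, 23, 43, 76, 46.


Max = 76, Min = 23
Range = 76 - 23 = 53

Range = 53


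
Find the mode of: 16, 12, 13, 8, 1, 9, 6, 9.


Frequencies: 1:1, 6:1, 8:1, 9:2, 12:1, 13:1, 16:1
Max frequency = 2
Mode = 9

Mode = 9


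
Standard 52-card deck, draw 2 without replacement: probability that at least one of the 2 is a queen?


P(at least one) = 1 - P(none)
P(none) = (48/52) × (47/51) = 0.850679
P(at least one) = 1 - 0.850679 = 0.1493

P = 0.1493


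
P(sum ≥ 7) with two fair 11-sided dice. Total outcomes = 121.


Total outcomes = 11×11 = 121
Favorable (sum ≥ 7): 106
P = 106/121 = 0.8760

P = 0.8760


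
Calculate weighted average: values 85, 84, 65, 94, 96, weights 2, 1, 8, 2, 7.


Numerator = 85*2 + 84*1 + 65*8 + 94*2 + 96*7 = 1634
Denominator = 2 + 1 + 8 + 2 + 7 = 20
WM = 1634/20 = 81.7000

WM = 81.7000


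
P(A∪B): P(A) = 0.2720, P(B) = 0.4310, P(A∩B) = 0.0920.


P(A∪B) = 0.2720 + 0.4310 - 0.0920
= 0.7030 - 0.0920
= 0.6110

P(A∪B) = 0.6110


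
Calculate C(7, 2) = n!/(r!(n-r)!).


C(7,2) = 7!/(2! × 5!)
= 5040/(2 × 120)
= 21

C(7,2) = 21


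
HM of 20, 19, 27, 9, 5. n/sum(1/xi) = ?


Sum of reciprocals = 1/20 + 1/19 + 1/27 + 1/9 + 1/5 = 0.450780
HM = 5/0.450780 = 11.0919

HM = 11.0919


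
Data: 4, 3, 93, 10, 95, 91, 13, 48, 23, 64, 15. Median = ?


Sorted: 3, 4, 10, 13, 15, 23, 48, 64, 91, 93, 95
n = 11 (odd)
Middle value = 23

Median = 23


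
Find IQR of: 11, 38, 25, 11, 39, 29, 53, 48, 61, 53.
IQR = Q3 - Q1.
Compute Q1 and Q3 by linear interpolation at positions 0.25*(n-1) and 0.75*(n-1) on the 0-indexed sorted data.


Sorted: 11, 11, 25, 29, 38, 39, 48, 53, 53, 61
Q1 (25th %ile) = 26.0000
Q3 (75th %ile) = 51.7500
IQR = 51.7500 - 26.0000 = 25.7500

IQR = 25.7500


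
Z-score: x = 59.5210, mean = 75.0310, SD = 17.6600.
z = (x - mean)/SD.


z = (59.5210 - 75.0310)/17.6600
= -15.5100/17.6600
= -0.8783

z = -0.8783


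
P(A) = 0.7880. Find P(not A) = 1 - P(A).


P(not A) = 1 - 0.7880 = 0.2120

P(not A) = 0.2120


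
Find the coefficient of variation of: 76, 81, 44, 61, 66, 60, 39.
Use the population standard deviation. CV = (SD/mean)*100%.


Mean = 61.0000
SD = 14.2628
CV = (14.2628/61.0000)*100 = 23.3817%

CV = 23.3817%


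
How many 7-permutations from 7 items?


P(7,7) = 7!/0!
= 5040/1
= 5040

P(7,7) = 5040


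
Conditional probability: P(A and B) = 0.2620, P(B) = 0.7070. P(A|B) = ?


P(A|B) = 0.2620/0.7070 = 0.3706

P(A|B) = 0.3706


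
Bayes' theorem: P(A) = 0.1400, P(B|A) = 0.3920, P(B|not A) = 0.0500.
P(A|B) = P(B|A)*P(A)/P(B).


P(B) = P(B|A)*P(A) + P(B|A')*P(A')
= 0.3920*0.1400 + 0.0500*0.8600
= 0.054880 + 0.043000 = 0.097880
P(A|B) = 0.054880/0.097880 = 0.5607

P(A|B) = 0.5607


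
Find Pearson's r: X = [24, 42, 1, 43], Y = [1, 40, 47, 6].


Mean X = 27.5000, Mean Y = 23.5000
SD X = 17.066048, SD Y = 20.229928
Cov = -144.000000
r = -144.000000/(17.066048*20.229928) = -0.4171

r = -0.4171


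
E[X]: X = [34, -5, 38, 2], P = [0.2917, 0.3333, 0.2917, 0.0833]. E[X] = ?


E[X] = 34*0.2917 - 5*0.3333 + 38*0.2917 + 2*0.0833
= 9.9178 - 1.6665 + 11.0846 + 0.1666
= 19.5025

E[X] = 19.5025


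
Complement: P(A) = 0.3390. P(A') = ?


P(not A) = 1 - 0.3390 = 0.6610

P(not A) = 0.6610


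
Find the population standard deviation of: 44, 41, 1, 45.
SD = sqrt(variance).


Mean = 32.7500
Variance = 338.1875
SD = sqrt(338.1875) = 18.3899

SD = 18.3899


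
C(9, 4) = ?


C(9,4) = 9!/(4! × 5!)
= 362880/(24 × 120)
= 126

C(9,4) = 126


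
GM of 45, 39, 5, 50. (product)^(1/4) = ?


Product = 45 × 39 × 5 × 50 = 438750
GM = 438750^(1/4) = 25.7368

GM = 25.7368


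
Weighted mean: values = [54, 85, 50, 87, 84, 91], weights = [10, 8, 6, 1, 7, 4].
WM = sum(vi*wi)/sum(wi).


Numerator = 54*10 + 85*8 + 50*6 + 87*1 + 84*7 + 91*4 = 2559
Denominator = 10 + 8 + 6 + 1 + 7 + 4 = 36
WM = 2559/36 = 71.0833

WM = 71.0833


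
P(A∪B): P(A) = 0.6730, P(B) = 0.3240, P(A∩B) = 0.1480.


P(A∪B) = 0.6730 + 0.3240 - 0.1480
= 0.9970 - 0.1480
= 0.8490

P(A∪B) = 0.8490


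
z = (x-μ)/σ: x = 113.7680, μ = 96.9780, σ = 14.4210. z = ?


z = (113.7680 - 96.9780)/14.4210
= 16.7900/14.4210
= 1.1643

z = 1.1643


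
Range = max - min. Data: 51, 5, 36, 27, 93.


Max = 93, Min = 5
Range = 93 - 5 = 88

Range = 88


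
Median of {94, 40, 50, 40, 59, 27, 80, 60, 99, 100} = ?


Sorted: 27, 40, 40, 50, 59, 60, 80, 94, 99, 100
n = 10 (even)
Middle values: 59 and 60
Median = (59+60)/2 = 59.5000

Median = 59.5000


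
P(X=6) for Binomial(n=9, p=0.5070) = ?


C(9,6) = 84
p^6 = 0.016984
(1-p)^3 = 0.119823
P = 84 * 0.016984 * 0.119823 = 0.1709

P(X=6) = 0.1709


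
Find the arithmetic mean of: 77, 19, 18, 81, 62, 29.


Sum = 77 + 19 + 18 + 81 + 62 + 29 = 286
n = 6
Mean = 286/6 = 47.6667

Mean = 47.6667


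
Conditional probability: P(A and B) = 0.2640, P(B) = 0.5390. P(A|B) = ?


P(A|B) = 0.2640/0.5390 = 0.4898

P(A|B) = 0.4898


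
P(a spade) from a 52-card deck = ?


13 spades in 52 cards
P = 13/52 = 0.2500

P = 0.2500


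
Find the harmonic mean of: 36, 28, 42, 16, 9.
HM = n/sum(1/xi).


Sum of reciprocals = 1/36 + 1/28 + 1/42 + 1/16 + 1/9 = 0.260913
HM = 5/0.260913 = 19.1635

HM = 19.1635


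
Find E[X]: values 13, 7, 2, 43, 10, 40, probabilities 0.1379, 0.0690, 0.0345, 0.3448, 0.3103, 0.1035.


E[X] = 13*0.1379 + 7*0.0690 + 2*0.0345 + 43*0.3448 + 10*0.3103 + 40*0.1035
= 1.7927 + 0.4830 + 0.0690 + 14.8264 + 3.1030 + 4.1400
= 24.4141

E[X] = 24.4141


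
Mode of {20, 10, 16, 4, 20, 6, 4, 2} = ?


Frequencies: 2:1, 4:2, 6:1, 10:1, 16:1, 20:2
Max frequency = 2
Mode = 4, 20

Mode = 4, 20


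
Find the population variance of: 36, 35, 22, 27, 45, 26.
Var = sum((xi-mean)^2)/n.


Mean = 31.8333
Squared deviations: 17.3611, 10.0278, 96.6944, 23.3611, 173.3611, 34.0278
Sum = 354.8333
Variance = 354.8333/6 = 59.1389

Variance = 59.1389


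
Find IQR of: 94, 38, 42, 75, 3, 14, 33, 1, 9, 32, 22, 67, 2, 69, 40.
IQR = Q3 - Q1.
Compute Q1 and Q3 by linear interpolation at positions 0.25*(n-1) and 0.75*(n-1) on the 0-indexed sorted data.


Sorted: 1, 2, 3, 9, 14, 22, 32, 33, 38, 40, 42, 67, 69, 75, 94
Q1 (25th %ile) = 11.5000
Q3 (75th %ile) = 54.5000
IQR = 54.5000 - 11.5000 = 43.0000

IQR = 43.0000


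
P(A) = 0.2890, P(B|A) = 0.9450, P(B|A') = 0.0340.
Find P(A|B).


P(B) = P(B|A)*P(A) + P(B|A')*P(A')
= 0.9450*0.2890 + 0.0340*0.7110
= 0.273105 + 0.024174 = 0.297279
P(A|B) = 0.273105/0.297279 = 0.9187

P(A|B) = 0.9187


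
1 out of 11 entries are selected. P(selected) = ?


P = 1/11 = 0.0909

P = 0.0909


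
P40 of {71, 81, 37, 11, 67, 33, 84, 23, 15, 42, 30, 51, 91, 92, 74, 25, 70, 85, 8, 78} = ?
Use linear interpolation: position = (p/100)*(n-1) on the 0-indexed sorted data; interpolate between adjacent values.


Sorted: 8, 11, 15, 23, 25, 30, 33, 37, 42, 51, 67, 70, 71, 74, 78, 81, 84, 85, 91, 92
n = 20
Index = 40/100 * 19 = 7.6000
Lower = data[7] = 37, Upper = data[8] = 42
P40 = 37 + 0.6000*(5) = 40.0000

P40 = 40.0000


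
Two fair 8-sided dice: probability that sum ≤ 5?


Total outcomes = 8×8 = 64
Favorable (sum ≤ 5): 10
P = 10/64 = 0.1562

P = 0.1562


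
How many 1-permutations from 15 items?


P(15,1) = 15!/14!
= 1307674368000/87178291200
= 15

P(15,1) = 15


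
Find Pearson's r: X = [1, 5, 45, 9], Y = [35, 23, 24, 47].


Mean X = 15.0000, Mean Y = 32.2500
SD X = 17.549929, SD Y = 9.730750
Cov = -70.500000
r = -70.500000/(17.549929*9.730750) = -0.4128

r = -0.4128


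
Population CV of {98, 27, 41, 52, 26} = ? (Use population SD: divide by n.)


Mean = 48.8000
SD = 26.4076
CV = (26.4076/48.8000)*100 = 54.1139%

CV = 54.1139%


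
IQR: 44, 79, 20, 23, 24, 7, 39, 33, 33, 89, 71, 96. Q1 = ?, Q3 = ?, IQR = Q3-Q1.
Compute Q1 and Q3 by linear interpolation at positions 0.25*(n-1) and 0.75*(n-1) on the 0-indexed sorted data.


Sorted: 7, 20, 23, 24, 33, 33, 39, 44, 71, 79, 89, 96
Q1 (25th %ile) = 23.7500
Q3 (75th %ile) = 73.0000
IQR = 73.0000 - 23.7500 = 49.2500

IQR = 49.2500


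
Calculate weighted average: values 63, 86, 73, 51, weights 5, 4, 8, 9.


Numerator = 63*5 + 86*4 + 73*8 + 51*9 = 1702
Denominator = 5 + 4 + 8 + 9 = 26
WM = 1702/26 = 65.4615

WM = 65.4615


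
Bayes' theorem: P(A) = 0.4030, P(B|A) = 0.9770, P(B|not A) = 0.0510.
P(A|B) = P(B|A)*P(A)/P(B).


P(B) = P(B|A)*P(A) + P(B|A')*P(A')
= 0.9770*0.4030 + 0.0510*0.5970
= 0.393731 + 0.030447 = 0.424178
P(A|B) = 0.393731/0.424178 = 0.9282

P(A|B) = 0.9282


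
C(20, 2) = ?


C(20,2) = 20!/(2! × 18!)
= 2432902008176640000/(2 × 6402373705728000)
= 190

C(20,2) = 190


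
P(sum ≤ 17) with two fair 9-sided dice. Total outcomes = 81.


Total outcomes = 9×9 = 81
Favorable (sum ≤ 17): 80
P = 80/81 = 0.9877

P = 0.9877


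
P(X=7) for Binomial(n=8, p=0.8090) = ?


C(8,7) = 8
p^7 = 0.226798
(1-p)^1 = 0.191000
P = 8 * 0.226798 * 0.191000 = 0.3465

P(X=7) = 0.3465


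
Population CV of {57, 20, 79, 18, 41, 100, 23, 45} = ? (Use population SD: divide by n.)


Mean = 47.8750
SD = 27.6425
CV = (27.6425/47.8750)*100 = 57.7390%

CV = 57.7390%


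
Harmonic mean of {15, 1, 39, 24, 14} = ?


Sum of reciprocals = 1/15 + 1/1 + 1/39 + 1/24 + 1/14 = 1.205403
HM = 5/1.205403 = 4.1480

HM = 4.1480


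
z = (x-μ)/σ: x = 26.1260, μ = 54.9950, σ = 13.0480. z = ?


z = (26.1260 - 54.9950)/13.0480
= -28.8690/13.0480
= -2.2125

z = -2.2125


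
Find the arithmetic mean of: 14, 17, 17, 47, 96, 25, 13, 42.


Sum = 14 + 17 + 17 + 47 + 96 + 25 + 13 + 42 = 271
n = 8
Mean = 271/8 = 33.8750

Mean = 33.8750


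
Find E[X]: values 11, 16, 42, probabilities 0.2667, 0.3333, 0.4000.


E[X] = 11*0.2667 + 16*0.3333 + 42*0.4000
= 2.9337 + 5.3328 + 16.8000
= 25.0665

E[X] = 25.0665


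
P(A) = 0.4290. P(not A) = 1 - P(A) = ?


P(not A) = 1 - 0.4290 = 0.5710

P(not A) = 0.5710


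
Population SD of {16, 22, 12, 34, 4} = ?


Mean = 17.6000
Variance = 101.4400
SD = sqrt(101.4400) = 10.0717

SD = 10.0717


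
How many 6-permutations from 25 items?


P(25,6) = 25!/19!
= 15511210043330985984000000/121645100408832000
= 127512000

P(25,6) = 127512000


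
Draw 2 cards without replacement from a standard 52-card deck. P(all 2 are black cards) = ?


P(all black cards) = (26/52) × (25/51)
= 0.2451

P = 0.2451


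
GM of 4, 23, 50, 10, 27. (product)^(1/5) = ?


Product = 4 × 23 × 50 × 10 × 27 = 1242000
GM = 1242000^(1/5) = 16.5510

GM = 16.5510


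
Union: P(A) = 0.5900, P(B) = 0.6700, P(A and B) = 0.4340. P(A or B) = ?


P(A∪B) = 0.5900 + 0.6700 - 0.4340
= 1.2600 - 0.4340
= 0.8260

P(A∪B) = 0.8260


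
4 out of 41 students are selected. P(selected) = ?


P = 4/41 = 0.0976

P = 0.0976


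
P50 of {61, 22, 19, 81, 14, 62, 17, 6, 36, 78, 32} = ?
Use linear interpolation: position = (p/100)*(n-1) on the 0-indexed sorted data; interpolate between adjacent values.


Sorted: 6, 14, 17, 19, 22, 32, 36, 61, 62, 78, 81
n = 11
Index = 50/100 * 10 = 5.0000
Lower = data[5] = 32, Upper = data[6] = 36
P50 = 32 + 0*(4) = 32.0000

P50 = 32.0000


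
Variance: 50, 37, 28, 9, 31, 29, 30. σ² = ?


Mean = 30.5714
Squared deviations: 377.4694, 41.3265, 6.6122, 465.3265, 0.1837, 2.4694, 0.3265
Sum = 893.7143
Variance = 893.7143/7 = 127.6735

Variance = 127.6735


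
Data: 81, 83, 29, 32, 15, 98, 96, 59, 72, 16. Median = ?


Sorted: 15, 16, 29, 32, 59, 72, 81, 83, 96, 98
n = 10 (even)
Middle values: 59 and 72
Median = (59+72)/2 = 65.5000

Median = 65.5000


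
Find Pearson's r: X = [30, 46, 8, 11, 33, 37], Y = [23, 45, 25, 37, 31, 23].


Mean X = 27.5000, Mean Y = 30.6667
SD X = 13.671747, SD Y = 8.117197
Cov = 30.166667
r = 30.166667/(13.671747*8.117197) = 0.2718

r = 0.2718


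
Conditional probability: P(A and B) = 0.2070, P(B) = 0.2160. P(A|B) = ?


P(A|B) = 0.2070/0.2160 = 0.9583

P(A|B) = 0.9583


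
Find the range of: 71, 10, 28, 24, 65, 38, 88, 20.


Max = 88, Min = 10
Range = 88 - 10 = 78

Range = 78


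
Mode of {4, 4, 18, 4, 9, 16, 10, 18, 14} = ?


Frequencies: 4:3, 9:1, 10:1, 14:1, 16:1, 18:2
Max frequency = 3
Mode = 4

Mode = 4


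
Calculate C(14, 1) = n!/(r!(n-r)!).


C(14,1) = 14!/(1! × 13!)
= 87178291200/(1 × 6227020800)
= 14

C(14,1) = 14


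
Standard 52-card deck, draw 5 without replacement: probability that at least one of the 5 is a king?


P(at least one) = 1 - P(none)
P(none) = (48/52) × (47/51) × (46/50) × (45/49) × (44/48) = 0.658842
P(at least one) = 1 - 0.658842 = 0.3412

P = 0.3412


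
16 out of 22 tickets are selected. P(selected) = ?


P = 16/22 = 0.7273

P = 0.7273


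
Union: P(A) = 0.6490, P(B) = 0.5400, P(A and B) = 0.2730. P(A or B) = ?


P(A∪B) = 0.6490 + 0.5400 - 0.2730
= 1.1890 - 0.2730
= 0.9160

P(A∪B) = 0.9160


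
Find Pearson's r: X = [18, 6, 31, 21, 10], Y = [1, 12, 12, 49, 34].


Mean X = 17.2000, Mean Y = 21.6000
SD X = 8.749857, SD Y = 17.396551
Cov = -5.320000
r = -5.320000/(8.749857*17.396551) = -0.0350

r = -0.0350


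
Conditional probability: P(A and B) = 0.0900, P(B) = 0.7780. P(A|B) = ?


P(A|B) = 0.0900/0.7780 = 0.1157

P(A|B) = 0.1157


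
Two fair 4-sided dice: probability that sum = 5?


Total outcomes = 4×4 = 16
Favorable (sum = 5): 4
P = 4/16 = 0.2500

P = 0.2500


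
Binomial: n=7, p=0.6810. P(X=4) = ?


C(7,4) = 35
p^4 = 0.215074
(1-p)^3 = 0.032462
P = 35 * 0.215074 * 0.032462 = 0.2444

P(X=4) = 0.2444


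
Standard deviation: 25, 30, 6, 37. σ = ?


Mean = 24.5000
Variance = 132.2500
SD = sqrt(132.2500) = 11.5000

SD = 11.5000


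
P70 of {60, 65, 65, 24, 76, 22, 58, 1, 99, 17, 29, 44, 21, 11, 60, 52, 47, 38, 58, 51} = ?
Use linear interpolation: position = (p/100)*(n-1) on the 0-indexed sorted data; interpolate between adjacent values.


Sorted: 1, 11, 17, 21, 22, 24, 29, 38, 44, 47, 51, 52, 58, 58, 60, 60, 65, 65, 76, 99
n = 20
Index = 70/100 * 19 = 13.3000
Lower = data[13] = 58, Upper = data[14] = 60
P70 = 58 + 0.3000*(2) = 58.6000

P70 = 58.6000


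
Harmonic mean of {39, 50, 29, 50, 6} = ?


Sum of reciprocals = 1/39 + 1/50 + 1/29 + 1/50 + 1/6 = 0.266790
HM = 5/0.266790 = 18.7413

HM = 18.7413


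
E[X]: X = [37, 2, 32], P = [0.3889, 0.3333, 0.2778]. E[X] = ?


E[X] = 37*0.3889 + 2*0.3333 + 32*0.2778
= 14.3893 + 0.6666 + 8.8896
= 23.9455

E[X] = 23.9455


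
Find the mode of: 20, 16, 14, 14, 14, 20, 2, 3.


Frequencies: 2:1, 3:1, 14:3, 16:1, 20:2
Max frequency = 3
Mode = 14

Mode = 14


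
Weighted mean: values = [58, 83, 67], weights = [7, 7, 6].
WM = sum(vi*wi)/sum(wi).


Numerator = 58*7 + 83*7 + 67*6 = 1389
Denominator = 7 + 7 + 6 = 20
WM = 1389/20 = 69.4500

WM = 69.4500


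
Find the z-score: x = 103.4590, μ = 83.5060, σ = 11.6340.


z = (103.4590 - 83.5060)/11.6340
= 19.9530/11.6340
= 1.7151

z = 1.7151


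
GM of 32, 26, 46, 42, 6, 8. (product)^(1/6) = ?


Product = 32 × 26 × 46 × 42 × 6 × 8 = 77156352
GM = 77156352^(1/6) = 20.6330

GM = 20.6330


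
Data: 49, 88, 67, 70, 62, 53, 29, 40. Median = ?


Sorted: 29, 40, 49, 53, 62, 67, 70, 88
n = 8 (even)
Middle values: 53 and 62
Median = (53+62)/2 = 57.5000

Median = 57.5000


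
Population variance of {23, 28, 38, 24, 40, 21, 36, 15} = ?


Mean = 28.1250
Squared deviations: 26.2656, 0.0156, 97.5156, 17.0156, 141.0156, 50.7656, 62.0156, 172.2656
Sum = 566.8750
Variance = 566.8750/8 = 70.8594

Variance = 70.8594


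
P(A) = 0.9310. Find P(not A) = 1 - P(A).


P(not A) = 1 - 0.9310 = 0.0690

P(not A) = 0.0690


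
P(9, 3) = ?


P(9,3) = 9!/6!
= 362880/720
= 504

P(9,3) = 504


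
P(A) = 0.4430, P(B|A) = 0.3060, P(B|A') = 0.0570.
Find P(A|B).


P(B) = P(B|A)*P(A) + P(B|A')*P(A')
= 0.3060*0.4430 + 0.0570*0.5570
= 0.135558 + 0.031749 = 0.167307
P(A|B) = 0.135558/0.167307 = 0.8102

P(A|B) = 0.8102


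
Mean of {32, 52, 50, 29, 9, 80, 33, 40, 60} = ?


Sum = 32 + 52 + 50 + 29 + 9 + 80 + 33 + 40 + 60 = 385
n = 9
Mean = 385/9 = 42.7778

Mean = 42.7778


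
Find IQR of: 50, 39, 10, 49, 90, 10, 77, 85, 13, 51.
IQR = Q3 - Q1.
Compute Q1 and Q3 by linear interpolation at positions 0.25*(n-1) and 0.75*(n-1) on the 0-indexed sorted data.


Sorted: 10, 10, 13, 39, 49, 50, 51, 77, 85, 90
Q1 (25th %ile) = 19.5000
Q3 (75th %ile) = 70.5000
IQR = 70.5000 - 19.5000 = 51.0000

IQR = 51.0000


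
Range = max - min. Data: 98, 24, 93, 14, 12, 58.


Max = 98, Min = 12
Range = 98 - 12 = 86

Range = 86


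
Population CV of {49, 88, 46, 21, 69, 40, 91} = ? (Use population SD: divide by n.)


Mean = 57.7143
SD = 23.9864
CV = (23.9864/57.7143)*100 = 41.5606%

CV = 41.5606%


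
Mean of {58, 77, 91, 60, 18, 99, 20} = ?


Sum = 58 + 77 + 91 + 60 + 18 + 99 + 20 = 423
n = 7
Mean = 423/7 = 60.4286

Mean = 60.4286


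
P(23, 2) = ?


P(23,2) = 23!/21!
= 25852016738884976640000/51090942171709440000
= 506

P(23,2) = 506


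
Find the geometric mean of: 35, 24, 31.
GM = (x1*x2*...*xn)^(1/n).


Product = 35 × 24 × 31 = 26040
GM = 26040^(1/3) = 29.6401

GM = 29.6401


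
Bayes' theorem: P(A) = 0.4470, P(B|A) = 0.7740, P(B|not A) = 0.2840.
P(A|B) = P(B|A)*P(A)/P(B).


P(B) = P(B|A)*P(A) + P(B|A')*P(A')
= 0.7740*0.4470 + 0.2840*0.5530
= 0.345978 + 0.157052 = 0.503030
P(A|B) = 0.345978/0.503030 = 0.6878

P(A|B) = 0.6878


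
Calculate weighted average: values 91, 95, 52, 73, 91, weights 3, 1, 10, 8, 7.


Numerator = 91*3 + 95*1 + 52*10 + 73*8 + 91*7 = 2109
Denominator = 3 + 1 + 10 + 8 + 7 = 29
WM = 2109/29 = 72.7241

WM = 72.7241


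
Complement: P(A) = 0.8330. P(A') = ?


P(not A) = 1 - 0.8330 = 0.1670

P(not A) = 0.1670


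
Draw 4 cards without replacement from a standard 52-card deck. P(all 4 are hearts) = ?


P(all hearts) = (13/52) × (12/51) × (11/50) × (10/49)
= 0.0026

P = 0.0026


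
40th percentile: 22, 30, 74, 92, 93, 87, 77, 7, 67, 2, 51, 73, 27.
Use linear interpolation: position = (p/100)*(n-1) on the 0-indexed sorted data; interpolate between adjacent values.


Sorted: 2, 7, 22, 27, 30, 51, 67, 73, 74, 77, 87, 92, 93
n = 13
Index = 40/100 * 12 = 4.8000
Lower = data[4] = 30, Upper = data[5] = 51
P40 = 30 + 0.8000*(21) = 46.8000

P40 = 46.8000


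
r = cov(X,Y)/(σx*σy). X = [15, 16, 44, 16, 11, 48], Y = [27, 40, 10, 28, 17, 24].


Mean X = 25.0000, Mean Y = 24.3333
SD X = 14.988885, SD Y = 9.357113
Cov = -63.000000
r = -63.000000/(14.988885*9.357113) = -0.4492

r = -0.4492


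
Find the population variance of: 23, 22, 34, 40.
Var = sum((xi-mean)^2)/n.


Mean = 29.7500
Squared deviations: 45.5625, 60.0625, 18.0625, 105.0625
Sum = 228.7500
Variance = 228.7500/4 = 57.1875

Variance = 57.1875


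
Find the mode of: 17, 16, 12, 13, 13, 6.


Frequencies: 6:1, 12:1, 13:2, 16:1, 17:1
Max frequency = 2
Mode = 13

Mode = 13
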